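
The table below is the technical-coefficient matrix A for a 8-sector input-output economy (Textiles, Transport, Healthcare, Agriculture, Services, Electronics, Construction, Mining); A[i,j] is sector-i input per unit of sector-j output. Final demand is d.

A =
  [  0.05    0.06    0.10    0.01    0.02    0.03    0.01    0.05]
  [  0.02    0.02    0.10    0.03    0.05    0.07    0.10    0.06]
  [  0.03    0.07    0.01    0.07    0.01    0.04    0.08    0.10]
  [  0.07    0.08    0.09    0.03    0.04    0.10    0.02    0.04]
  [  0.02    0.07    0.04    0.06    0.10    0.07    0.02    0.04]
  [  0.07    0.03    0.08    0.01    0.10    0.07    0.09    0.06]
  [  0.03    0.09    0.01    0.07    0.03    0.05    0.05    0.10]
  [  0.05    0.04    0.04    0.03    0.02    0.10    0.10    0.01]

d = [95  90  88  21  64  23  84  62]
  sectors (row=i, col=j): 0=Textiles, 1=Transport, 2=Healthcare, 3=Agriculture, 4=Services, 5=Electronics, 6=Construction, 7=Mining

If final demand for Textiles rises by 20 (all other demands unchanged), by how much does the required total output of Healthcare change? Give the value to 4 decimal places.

Form M = I − A:
  [  0.95   -0.06   -0.10   -0.01   -0.02   -0.03   -0.01   -0.05]
  [ -0.02    0.98   -0.10   -0.03   -0.05   -0.07   -0.10   -0.06]
  [ -0.03   -0.07    0.99   -0.07   -0.01   -0.04   -0.08   -0.10]
  [ -0.07   -0.08   -0.09    0.97   -0.04   -0.10   -0.02   -0.04]
  [ -0.02   -0.07   -0.04   -0.06    0.90   -0.07   -0.02   -0.04]
  [ -0.07   -0.03   -0.08   -0.01   -0.10    0.93   -0.09   -0.06]
  [ -0.03   -0.09   -0.01   -0.07   -0.03   -0.05    0.95   -0.10]
  [ -0.05   -0.04   -0.04   -0.03   -0.02   -0.10   -0.10    0.99]
Leontief inverse L = M⁻¹:
  [  1.0728    0.0907    0.1315    0.0328    0.0426    0.0656    0.0486    0.0849]
  [  0.0529    1.0669    0.1382    0.0643    0.0858    0.1213    0.1507    0.1099]
  [  0.0616    0.1099    1.0522    0.0969    0.0409    0.0909    0.1271    0.1400]
  [  0.1051    0.1237    0.1394    1.0605    0.0793    0.1523    0.0737    0.0896]
  [  0.0509    0.1109    0.0843    0.0891    1.1408    0.1213    0.0653    0.0814]
  [  0.1056    0.0817    0.1260    0.0470    0.1428    1.1259    0.1429    0.1133]
  [  0.0629    0.1304    0.0562    0.0975    0.0649    0.1039    1.0998    0.1407]
  [  0.0800    0.0795    0.0791    0.0567    0.0537    0.1432    0.1428    1.0545]
Total output x = L · d:
  x_0 = 1.0728·95 + 0.0907·90 + 0.1315·88 + 0.0328·21 + 0.0426·64 + 0.0656·23 + 0.0486·84 + 0.0849·62 = 135.9271
  x_1 = 0.0529·95 + 1.0669·90 + 0.1382·88 + 0.0643·21 + 0.0858·64 + 0.1213·23 + 0.1507·84 + 0.1099·62 = 142.3124
  x_2 = 0.0616·95 + 0.1099·90 + 1.0522·88 + 0.0969·21 + 0.0409·64 + 0.0909·23 + 0.1271·84 + 0.1400·62 = 134.4373
  x_3 = 0.1051·95 + 0.1237·90 + 0.1394·88 + 1.0605·21 + 0.0793·64 + 0.1523·23 + 0.0737·84 + 0.0896·62 = 75.9757
  x_4 = 0.0509·95 + 0.1109·90 + 0.0843·88 + 0.0891·21 + 1.1408·64 + 0.1213·23 + 0.0653·84 + 0.0814·62 = 110.4340
  x_5 = 0.1056·95 + 0.0817·90 + 0.1260·88 + 0.0470·21 + 0.1428·64 + 1.1259·23 + 0.1429·84 + 0.1133·62 = 83.5218
  x_6 = 0.0629·95 + 0.1304·90 + 0.0562·88 + 0.0975·21 + 0.0649·64 + 0.1039·23 + 1.0998·84 + 0.1407·62 = 132.3568
  x_7 = 0.0800·95 + 0.0795·90 + 0.0791·88 + 0.0567·21 + 0.0537·64 + 0.1432·23 + 0.1428·84 + 1.0545·62 = 107.0123
Δx_2 = L[2,0] · Δd_0 = 0.0616 · 20 = 1.2325

1.2325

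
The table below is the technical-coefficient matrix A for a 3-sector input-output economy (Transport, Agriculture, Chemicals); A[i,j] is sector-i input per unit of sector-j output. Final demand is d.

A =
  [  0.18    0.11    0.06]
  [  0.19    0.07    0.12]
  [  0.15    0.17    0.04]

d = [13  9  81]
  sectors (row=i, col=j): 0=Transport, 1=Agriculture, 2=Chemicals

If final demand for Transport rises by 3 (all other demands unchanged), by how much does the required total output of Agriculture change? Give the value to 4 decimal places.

0.8802

Form M = I − A:
  [  0.82   -0.11   -0.06]
  [ -0.19    0.93   -0.12]
  [ -0.15   -0.17    0.96]
Leontief inverse L = M⁻¹:
  [  1.2773    0.1695    0.1010]
  [  0.2934    1.1394    0.1608]
  [  0.2515    0.2283    1.0859]
Total output x = L · d:
  x_0 = 1.2773·13 + 0.1695·9 + 0.1010·81 = 26.3133
  x_1 = 0.2934·13 + 1.1394·9 + 0.1608·81 = 27.0898
  x_2 = 0.2515·13 + 0.2283·9 + 1.0859·81 = 93.2836
Δx_1 = L[1,0] · Δd_0 = 0.2934 · 3 = 0.8802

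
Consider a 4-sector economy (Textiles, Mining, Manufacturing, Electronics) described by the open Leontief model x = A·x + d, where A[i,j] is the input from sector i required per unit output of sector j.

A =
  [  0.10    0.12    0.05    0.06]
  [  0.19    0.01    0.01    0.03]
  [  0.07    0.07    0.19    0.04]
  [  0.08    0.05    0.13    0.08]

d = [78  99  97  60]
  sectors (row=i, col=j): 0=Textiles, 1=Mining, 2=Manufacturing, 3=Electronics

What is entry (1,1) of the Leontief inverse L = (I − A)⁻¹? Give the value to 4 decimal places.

Form M = I − A:
  [  0.90   -0.12   -0.05   -0.06]
  [ -0.19    0.99   -0.01   -0.03]
  [ -0.07   -0.07    0.81   -0.04]
  [ -0.08   -0.05   -0.13    0.92]
Leontief inverse L = M⁻¹:
  [  1.1571    0.1506    0.0868    0.0842]
  [  0.2273    1.0427    0.0350    0.0503]
  [  0.1261    0.1073    1.2543    0.0663]
  [  0.1308    0.0849    0.1867    1.1064]
Total output x = L · d:
  x_0 = 1.1571·78 + 0.1506·99 + 0.0868·97 + 0.0842·60 = 118.6396
  x_1 = 0.2273·78 + 1.0427·99 + 0.0350·97 + 0.0503·60 = 127.3693
  x_2 = 0.1261·78 + 0.1073·99 + 1.2543·97 + 0.0663·60 = 146.1045
  x_3 = 0.1308·78 + 0.0849·99 + 0.1867·97 + 1.1064·60 = 103.1013

L[1,1] = 1.0427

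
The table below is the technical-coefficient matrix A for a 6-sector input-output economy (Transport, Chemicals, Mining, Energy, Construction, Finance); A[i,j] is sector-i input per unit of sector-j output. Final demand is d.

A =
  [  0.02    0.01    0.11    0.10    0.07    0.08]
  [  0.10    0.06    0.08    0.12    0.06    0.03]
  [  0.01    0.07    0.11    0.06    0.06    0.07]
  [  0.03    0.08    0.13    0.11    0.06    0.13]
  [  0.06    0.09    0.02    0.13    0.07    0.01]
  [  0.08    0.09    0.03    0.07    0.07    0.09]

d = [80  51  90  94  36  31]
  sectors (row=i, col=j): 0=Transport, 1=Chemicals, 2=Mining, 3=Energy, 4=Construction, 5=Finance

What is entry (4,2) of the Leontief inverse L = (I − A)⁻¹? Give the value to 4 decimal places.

L[4,2] = 0.0804

Form M = I − A:
  [  0.98   -0.01   -0.11   -0.10   -0.07   -0.08]
  [ -0.10    0.94   -0.08   -0.12   -0.06   -0.03]
  [ -0.01   -0.07    0.89   -0.06   -0.06   -0.07]
  [ -0.03   -0.08   -0.13    0.89   -0.06   -0.13]
  [ -0.06   -0.09   -0.02   -0.13    0.93   -0.01]
  [ -0.08   -0.09   -0.03   -0.07   -0.07    0.91]
Leontief inverse L = M⁻¹:
  [  1.0512    0.0612    0.1665    0.1647    0.1144    0.1320]
  [  0.1353    1.1127    0.1513    0.1988    0.1113    0.0898]
  [  0.0435    0.1186    1.1639    0.1235    0.1027    0.1160]
  [  0.0779    0.1493    0.2078    1.2000    0.1214    0.2005]
  [  0.0940    0.1366    0.0804    0.2018    1.1139    0.0600]
  [  0.1205    0.1413    0.0901    0.1460    0.1195    1.1433]
Total output x = L · d:
  x_0 = 1.0512·80 + 0.0612·51 + 0.1665·90 + 0.1647·94 + 0.1144·36 + 0.1320·31 = 125.8875
  x_1 = 0.1353·80 + 1.1127·51 + 0.1513·90 + 0.1988·94 + 0.1113·36 + 0.0898·31 = 106.6672
  x_2 = 0.0435·80 + 0.1186·51 + 1.1639·90 + 0.1235·94 + 0.1027·36 + 0.1160·31 = 133.1806
  x_3 = 0.0779·80 + 0.1493·51 + 0.2078·90 + 1.2000·94 + 0.1214·36 + 0.2005·31 = 155.9307
  x_4 = 0.0940·80 + 0.1366·51 + 0.0804·90 + 0.2018·94 + 1.1139·36 + 0.0600·31 = 82.6582
  x_5 = 0.1205·80 + 0.1413·51 + 0.0901·90 + 0.1460·94 + 0.1195·36 + 1.1433·31 = 78.4260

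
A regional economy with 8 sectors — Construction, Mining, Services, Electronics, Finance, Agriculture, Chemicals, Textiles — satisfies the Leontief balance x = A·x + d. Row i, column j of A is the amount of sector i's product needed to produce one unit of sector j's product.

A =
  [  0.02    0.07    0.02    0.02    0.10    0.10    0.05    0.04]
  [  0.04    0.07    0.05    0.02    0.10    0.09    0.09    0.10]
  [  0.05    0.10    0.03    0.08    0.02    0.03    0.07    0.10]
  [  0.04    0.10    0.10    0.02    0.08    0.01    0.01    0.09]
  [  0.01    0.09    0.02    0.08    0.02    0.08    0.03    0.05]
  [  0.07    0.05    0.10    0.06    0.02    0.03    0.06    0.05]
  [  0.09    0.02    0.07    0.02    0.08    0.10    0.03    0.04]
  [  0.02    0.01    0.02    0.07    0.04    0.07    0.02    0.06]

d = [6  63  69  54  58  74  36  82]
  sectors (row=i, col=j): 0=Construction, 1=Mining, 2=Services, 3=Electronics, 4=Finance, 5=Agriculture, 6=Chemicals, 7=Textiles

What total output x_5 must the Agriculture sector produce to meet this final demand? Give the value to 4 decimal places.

117.4576

Form M = I − A:
  [  0.98   -0.07   -0.02   -0.02   -0.10   -0.10   -0.05   -0.04]
  [ -0.04    0.93   -0.05   -0.02   -0.10   -0.09   -0.09   -0.10]
  [ -0.05   -0.10    0.97   -0.08   -0.02   -0.03   -0.07   -0.10]
  [ -0.04   -0.10   -0.10    0.98   -0.08   -0.01   -0.01   -0.09]
  [ -0.01   -0.09   -0.02   -0.08    0.98   -0.08   -0.03   -0.05]
  [ -0.07   -0.05   -0.10   -0.06   -0.02    0.97   -0.06   -0.05]
  [ -0.09   -0.02   -0.07   -0.02   -0.08   -0.10    0.97   -0.04]
  [ -0.02   -0.01   -0.02   -0.07   -0.04   -0.07   -0.02    0.94]
Leontief inverse L = M⁻¹:
  [  1.0521    0.1159    0.0596    0.0571    0.1386    0.1482    0.0851    0.0878]
  [  0.0821    1.1272    0.0991    0.0690    0.1518    0.1549    0.1343    0.1626]
  [  0.0857    0.1502    1.0739    0.1171    0.0726    0.0857    0.1079    0.1581]
  [  0.0695    0.1517    0.1342    1.0612    0.1232    0.0621    0.0490    0.1469]
  [  0.0401    0.1328    0.0598    0.1106    1.0598    0.1203    0.0621    0.0982]
  [  0.1039    0.1007    0.1390    0.0964    0.0657    1.0792    0.0967    0.1042]
  [  0.1227    0.0711    0.1092    0.0601    0.1208    0.1497    1.0672    0.0900]
  [  0.0423    0.0436    0.0504    0.0966    0.0678    0.0999    0.0417    1.0956]
Total output x = L · d:
  x_0 = 1.0521·6 + 0.1159·63 + 0.0596·69 + 0.0571·54 + 0.1386·58 + 0.1482·74 + 0.0851·36 + 0.0878·82 = 50.0853
  x_1 = 0.0821·6 + 1.1272·63 + 0.0991·69 + 0.0690·54 + 0.1518·58 + 0.1549·74 + 0.1343·36 + 0.1626·82 = 120.5030
  x_2 = 0.0857·6 + 0.1502·63 + 1.0739·69 + 0.1171·54 + 0.0726·58 + 0.0857·74 + 0.1079·36 + 0.1581·82 = 117.7942
  x_3 = 0.0695·6 + 0.1517·63 + 0.1342·69 + 1.0612·54 + 0.1232·58 + 0.0621·74 + 0.0490·36 + 0.1469·82 = 102.0905
  x_4 = 0.0401·6 + 0.1328·63 + 0.0598·69 + 0.1106·54 + 1.0598·58 + 0.1203·74 + 0.0621·36 + 0.0982·82 = 99.3676
  x_5 = 0.1039·6 + 0.1007·63 + 0.1390·69 + 0.0964·54 + 0.0657·58 + 1.0792·74 + 0.0967·36 + 0.1042·82 = 117.4576
  x_6 = 0.1227·6 + 0.0711·63 + 0.1092·69 + 0.0601·54 + 0.1208·58 + 0.1497·74 + 1.0672·36 + 0.0900·82 = 79.8710
  x_7 = 0.0423·6 + 0.0436·63 + 0.0504·69 + 0.0966·54 + 0.0678·58 + 0.0999·74 + 0.0417·36 + 1.0956·82 = 114.3650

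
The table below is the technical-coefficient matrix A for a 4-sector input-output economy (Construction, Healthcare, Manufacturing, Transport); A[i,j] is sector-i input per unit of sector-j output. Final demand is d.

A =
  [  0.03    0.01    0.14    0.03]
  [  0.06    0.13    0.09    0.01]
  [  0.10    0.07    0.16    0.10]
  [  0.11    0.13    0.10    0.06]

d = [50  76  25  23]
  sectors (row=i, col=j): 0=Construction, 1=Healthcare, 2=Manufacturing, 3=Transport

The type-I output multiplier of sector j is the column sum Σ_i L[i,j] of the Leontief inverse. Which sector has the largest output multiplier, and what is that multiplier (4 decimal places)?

Form M = I − A:
  [  0.97   -0.01   -0.14   -0.03]
  [ -0.06    0.87   -0.09   -0.01]
  [ -0.10   -0.07    0.84   -0.10]
  [ -0.11   -0.13   -0.10    0.94]
Leontief inverse L = M⁻¹:
  [  1.0585    0.0353    0.1866    0.0540]
  [  0.0904    1.1666    0.1437    0.0306]
  [  0.1517    0.1227    1.2454    0.1386]
  [  0.1525    0.1785    0.1742    1.0891]
Total output x = L · d:
  x_0 = 1.0585·50 + 0.0353·76 + 0.1866·25 + 0.0540·23 = 61.5104
  x_1 = 0.0904·50 + 1.1666·76 + 0.1437·25 + 0.0306·23 = 97.4798
  x_2 = 0.1517·50 + 0.1227·76 + 1.2454·25 + 0.1386·23 = 51.2314
  x_3 = 0.1525·50 + 0.1785·76 + 0.1742·25 + 1.0891·23 = 50.5975
Output multipliers (column sums of L):
  Construction: 1.4531
  Healthcare: 1.5030
  Manufacturing: 1.7499
  Transport: 1.3124

Manufacturing (1.7499)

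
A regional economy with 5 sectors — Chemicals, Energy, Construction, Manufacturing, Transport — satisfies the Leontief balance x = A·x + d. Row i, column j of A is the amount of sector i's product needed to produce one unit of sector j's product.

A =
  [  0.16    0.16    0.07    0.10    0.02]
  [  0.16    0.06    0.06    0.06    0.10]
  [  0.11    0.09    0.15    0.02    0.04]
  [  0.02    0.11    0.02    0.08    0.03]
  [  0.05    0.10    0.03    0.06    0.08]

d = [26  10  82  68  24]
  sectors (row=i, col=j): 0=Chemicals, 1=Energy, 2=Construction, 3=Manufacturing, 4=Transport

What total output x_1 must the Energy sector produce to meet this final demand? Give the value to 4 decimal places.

37.5677

Form M = I − A:
  [  0.84   -0.16   -0.07   -0.10   -0.02]
  [ -0.16    0.94   -0.06   -0.06   -0.10]
  [ -0.11   -0.09    0.85   -0.02   -0.04]
  [ -0.02   -0.11   -0.02    0.92   -0.03]
  [ -0.05   -0.10   -0.03   -0.06    0.92]
Leontief inverse L = M⁻¹:
  [  1.2632    0.2531    0.1280    0.1609    0.0658]
  [  0.2428    1.1433    0.1082    0.1123    0.1379]
  [  0.1957    0.1646    1.2084    0.0633    0.0767]
  [  0.0642    0.1508    0.0440    1.1084    0.0558]
  [  0.1056    0.1532    0.0610    0.0953    1.1117]
Total output x = L · d:
  x_0 = 1.2632·26 + 0.2531·10 + 0.1280·82 + 0.1609·68 + 0.0658·24 = 58.3887
  x_1 = 0.2428·26 + 1.1433·10 + 0.1082·82 + 0.1123·68 + 0.1379·24 = 37.5677
  x_2 = 0.1957·26 + 0.1646·10 + 1.2084·82 + 0.0633·68 + 0.0767·24 = 111.9662
  x_3 = 0.0642·26 + 0.1508·10 + 0.0440·82 + 1.1084·68 + 0.0558·24 = 83.4921
  x_4 = 0.1056·26 + 0.1532·10 + 0.0610·82 + 0.0953·68 + 1.1117·24 = 42.4399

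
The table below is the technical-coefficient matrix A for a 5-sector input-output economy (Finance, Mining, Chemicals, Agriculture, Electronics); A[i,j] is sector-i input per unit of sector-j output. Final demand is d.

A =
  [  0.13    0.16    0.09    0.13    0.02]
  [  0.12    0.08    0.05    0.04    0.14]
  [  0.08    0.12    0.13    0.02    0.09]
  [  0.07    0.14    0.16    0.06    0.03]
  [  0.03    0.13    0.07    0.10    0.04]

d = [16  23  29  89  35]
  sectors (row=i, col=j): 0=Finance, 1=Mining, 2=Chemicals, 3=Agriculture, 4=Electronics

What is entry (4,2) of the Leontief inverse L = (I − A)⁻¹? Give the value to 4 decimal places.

Form M = I − A:
  [  0.87   -0.16   -0.09   -0.13   -0.02]
  [ -0.12    0.92   -0.05   -0.04   -0.14]
  [ -0.08   -0.12    0.87   -0.02   -0.09]
  [ -0.07   -0.14   -0.16    0.94   -0.03]
  [ -0.03   -0.13   -0.07   -0.10    0.96]
Leontief inverse L = M⁻¹:
  [  1.2238    0.2793    0.1857    0.1946    0.0897]
  [  0.1880    1.1773    0.1206    0.0989    0.1900]
  [  0.1512    0.2152    1.2026    0.0716    0.1495]
  [  0.1477    0.2394    0.2408    1.1097    0.0952]
  [  0.0901    0.2088    0.1349    0.1403    1.0910]
Total output x = L · d:
  x_0 = 1.2238·16 + 0.2793·23 + 0.1857·29 + 0.1946·89 + 0.0897·35 = 51.8519
  x_1 = 0.1880·16 + 1.1773·23 + 0.1206·29 + 0.0989·89 + 0.1900·35 = 49.0308
  x_2 = 0.1512·16 + 0.2152·23 + 1.2026·29 + 0.0716·89 + 0.1495·35 = 53.8452
  x_3 = 0.1477·16 + 0.2394·23 + 0.2408·29 + 1.1097·89 + 0.0952·35 = 116.9510
  x_4 = 0.0901·16 + 0.2088·23 + 0.1349·29 + 0.1403·89 + 1.0910·35 = 60.8269

L[4,2] = 0.1349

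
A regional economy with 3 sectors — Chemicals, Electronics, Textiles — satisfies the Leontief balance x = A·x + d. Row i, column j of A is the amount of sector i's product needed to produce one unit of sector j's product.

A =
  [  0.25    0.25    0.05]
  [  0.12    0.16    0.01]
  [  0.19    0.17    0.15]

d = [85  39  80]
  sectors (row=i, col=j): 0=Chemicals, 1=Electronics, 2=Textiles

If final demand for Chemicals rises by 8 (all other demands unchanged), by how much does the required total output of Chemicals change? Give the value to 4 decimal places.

11.4139

Form M = I − A:
  [  0.75   -0.25   -0.05]
  [ -0.12    0.84   -0.01]
  [ -0.19   -0.17    0.85]
Leontief inverse L = M⁻¹:
  [  1.4267    0.4427    0.0891]
  [  0.2081    1.2579    0.0270]
  [  0.3605    0.3505    1.2018]
Total output x = L · d:
  x_0 = 1.4267·85 + 0.4427·39 + 0.0891·80 = 145.6675
  x_1 = 0.2081·85 + 1.2579·39 + 0.0270·80 = 68.9104
  x_2 = 0.3605·85 + 0.3505·39 + 1.2018·80 = 140.4607
Δx_0 = L[0,0] · Δd_0 = 1.4267 · 8 = 11.4139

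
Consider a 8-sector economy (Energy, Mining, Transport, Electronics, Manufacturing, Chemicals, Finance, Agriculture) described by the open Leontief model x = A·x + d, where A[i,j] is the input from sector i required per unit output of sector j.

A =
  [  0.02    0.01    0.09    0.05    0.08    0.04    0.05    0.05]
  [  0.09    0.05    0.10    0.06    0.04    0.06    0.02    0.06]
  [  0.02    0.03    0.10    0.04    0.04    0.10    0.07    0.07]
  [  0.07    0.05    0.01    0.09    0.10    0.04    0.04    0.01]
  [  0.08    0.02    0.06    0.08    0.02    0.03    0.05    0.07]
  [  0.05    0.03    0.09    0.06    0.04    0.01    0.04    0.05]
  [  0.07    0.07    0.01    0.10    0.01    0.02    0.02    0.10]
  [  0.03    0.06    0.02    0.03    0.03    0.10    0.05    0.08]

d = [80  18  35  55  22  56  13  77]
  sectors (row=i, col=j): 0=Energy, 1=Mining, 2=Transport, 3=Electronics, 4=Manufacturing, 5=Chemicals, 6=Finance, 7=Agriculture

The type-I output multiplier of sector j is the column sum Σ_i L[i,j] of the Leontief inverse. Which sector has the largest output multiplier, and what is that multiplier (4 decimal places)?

Form M = I − A:
  [  0.98   -0.01   -0.09   -0.05   -0.08   -0.04   -0.05   -0.05]
  [ -0.09    0.95   -0.10   -0.06   -0.04   -0.06   -0.02   -0.06]
  [ -0.02   -0.03    0.90   -0.04   -0.04   -0.10   -0.07   -0.07]
  [ -0.07   -0.05   -0.01    0.91   -0.10   -0.04   -0.04   -0.01]
  [ -0.08   -0.02   -0.06   -0.08    0.98   -0.03   -0.05   -0.07]
  [ -0.05   -0.03   -0.09   -0.06   -0.04    0.99   -0.04   -0.05]
  [ -0.07   -0.07   -0.01   -0.10   -0.01   -0.02    0.98   -0.10]
  [ -0.03   -0.06   -0.02   -0.03   -0.03   -0.10   -0.05    0.92]
Leontief inverse L = M⁻¹:
  [  1.0543    0.0364    0.1283    0.0924    0.1089    0.0757    0.0808    0.0916]
  [  0.1295    1.0807    0.1532    0.1090    0.0803    0.1052    0.0580    0.1085]
  [  0.0602    0.0631    1.1482    0.0894    0.0741    0.1424    0.1058    0.1206]
  [  0.1104    0.0759    0.0501    1.1380    0.1354    0.0705    0.0695    0.0488]
  [  0.1140    0.0481    0.0986    0.1236    1.0553    0.0673    0.0811    0.1109]
  [  0.0816    0.0553    0.1274    0.0994    0.0704    1.0461    0.0693    0.0886]
  [  0.1060    0.0988    0.0467    0.1420    0.0463    0.0573    1.0487    0.1379]
  [  0.0661    0.0885    0.0604    0.0717    0.0594    0.1337    0.0781    1.1220]
Total output x = L · d:
  x_0 = 1.0543·80 + 0.0364·18 + 0.1283·35 + 0.0924·55 + 0.1089·22 + 0.0757·56 + 0.0808·13 + 0.0916·77 = 109.3141
  x_1 = 0.1295·80 + 1.0807·18 + 0.1532·35 + 0.1090·55 + 0.0803·22 + 0.1052·56 + 0.0580·13 + 0.1085·77 = 57.9372
  x_2 = 0.0602·80 + 0.0631·18 + 1.1482·35 + 0.0894·55 + 0.0741·22 + 0.1424·56 + 0.1058·13 + 0.1206·77 = 71.3166
  x_3 = 0.1104·80 + 0.0759·18 + 0.0501·35 + 1.1380·55 + 0.1354·22 + 0.0705·56 + 0.0695·13 + 0.0488·77 = 86.1259
  x_4 = 0.1140·80 + 0.0481·18 + 0.0986·35 + 0.1236·55 + 1.0553·22 + 0.0673·56 + 0.0811·13 + 0.1109·77 = 56.8174
  x_5 = 0.0816·80 + 0.0553·18 + 0.1274·35 + 0.0994·55 + 0.0704·22 + 1.0461·56 + 0.0693·13 + 0.0886·77 = 85.3000
  x_6 = 0.1060·80 + 0.0988·18 + 0.0467·35 + 0.1420·55 + 0.0463·22 + 0.0573·56 + 1.0487·13 + 0.1379·77 = 48.1853
  x_7 = 0.0661·80 + 0.0885·18 + 0.0604·35 + 0.0717·55 + 0.0594·22 + 0.1337·56 + 0.0781·13 + 1.1220·77 = 109.1408
Output multipliers (column sums of L):
  Energy: 1.7221
  Mining: 1.5469
  Transport: 1.8127
  Electronics: 1.8656
  Manufacturing: 1.6300
  Chemicals: 1.6982
  Finance: 1.5913
  Agriculture: 1.8289

Electronics (1.8656)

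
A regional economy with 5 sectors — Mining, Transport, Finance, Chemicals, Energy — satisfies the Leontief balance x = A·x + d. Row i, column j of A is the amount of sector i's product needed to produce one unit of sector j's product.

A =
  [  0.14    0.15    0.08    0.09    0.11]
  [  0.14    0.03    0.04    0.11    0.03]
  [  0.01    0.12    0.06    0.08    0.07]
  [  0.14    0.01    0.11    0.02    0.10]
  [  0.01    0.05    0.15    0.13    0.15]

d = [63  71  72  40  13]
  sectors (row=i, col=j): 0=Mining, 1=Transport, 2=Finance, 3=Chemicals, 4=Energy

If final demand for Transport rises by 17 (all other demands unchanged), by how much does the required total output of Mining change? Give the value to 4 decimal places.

Form M = I − A:
  [  0.86   -0.15   -0.08   -0.09   -0.11]
  [ -0.14    0.97   -0.04   -0.11   -0.03]
  [ -0.01   -0.12    0.94   -0.08   -0.07]
  [ -0.14   -0.01   -0.11    0.98   -0.10]
  [ -0.01   -0.05   -0.15   -0.13    0.85]
Leontief inverse L = M⁻¹:
  [  1.2326    0.2236    0.1676    0.1788    0.2022]
  [  0.2042    1.0808    0.0967    0.1601    0.0914]
  [  0.0605    0.1542    1.1098    0.1294    0.1199]
  [  0.1917    0.0709    0.1730    1.0825    0.1689]
  [  0.0665    0.1043    0.2300    0.1999    1.2312]
Total output x = L · d:
  x_0 = 1.2326·63 + 0.2236·71 + 0.1676·72 + 0.1788·40 + 0.2022·13 = 115.3803
  x_1 = 0.2042·63 + 1.0808·71 + 0.0967·72 + 0.1601·40 + 0.0914·13 = 104.1552
  x_2 = 0.0605·63 + 0.1542·71 + 1.1098·72 + 0.1294·40 + 0.1199·13 = 101.3917
  x_3 = 0.1917·63 + 0.0709·71 + 0.1730·72 + 1.0825·40 + 0.1689·13 = 75.0643
  x_4 = 0.0665·63 + 0.1043·71 + 0.2300·72 + 0.1999·40 + 1.2312·13 = 52.1514
Δx_0 = L[0,1] · Δd_1 = 0.2236 · 17 = 3.8014

3.8014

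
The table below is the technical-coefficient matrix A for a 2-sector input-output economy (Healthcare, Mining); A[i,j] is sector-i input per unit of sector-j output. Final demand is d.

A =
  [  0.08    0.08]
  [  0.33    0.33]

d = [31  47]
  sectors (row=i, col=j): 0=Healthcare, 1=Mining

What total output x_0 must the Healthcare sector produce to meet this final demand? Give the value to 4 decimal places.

41.5763

Form M = I − A:
  [  0.92   -0.08]
  [ -0.33    0.67]
Leontief inverse L = M⁻¹:
  [  1.1356    0.1356]
  [  0.5593    1.5593]
Total output x = L · d:
  x_0 = 1.1356·31 + 0.1356·47 = 41.5763
  x_1 = 0.5593·31 + 1.5593·47 = 90.6271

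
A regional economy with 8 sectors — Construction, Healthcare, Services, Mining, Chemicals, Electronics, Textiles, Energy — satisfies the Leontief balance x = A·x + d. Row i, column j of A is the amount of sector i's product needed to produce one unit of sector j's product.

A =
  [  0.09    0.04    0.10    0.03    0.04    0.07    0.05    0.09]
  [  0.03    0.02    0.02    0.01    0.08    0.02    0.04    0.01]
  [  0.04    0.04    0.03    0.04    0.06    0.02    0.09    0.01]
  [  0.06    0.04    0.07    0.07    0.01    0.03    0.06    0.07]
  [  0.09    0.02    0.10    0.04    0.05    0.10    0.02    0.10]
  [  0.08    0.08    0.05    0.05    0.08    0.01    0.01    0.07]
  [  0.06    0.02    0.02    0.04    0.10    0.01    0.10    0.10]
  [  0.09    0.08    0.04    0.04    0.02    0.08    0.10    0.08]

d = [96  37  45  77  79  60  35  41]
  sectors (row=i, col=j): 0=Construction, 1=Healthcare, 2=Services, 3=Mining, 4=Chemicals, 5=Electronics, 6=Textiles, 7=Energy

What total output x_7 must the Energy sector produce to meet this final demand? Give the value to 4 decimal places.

Form M = I − A:
  [  0.91   -0.04   -0.10   -0.03   -0.04   -0.07   -0.05   -0.09]
  [ -0.03    0.98   -0.02   -0.01   -0.08   -0.02   -0.04   -0.01]
  [ -0.04   -0.04    0.97   -0.04   -0.06   -0.02   -0.09   -0.01]
  [ -0.06   -0.04   -0.07    0.93   -0.01   -0.03   -0.06   -0.07]
  [ -0.09   -0.02   -0.10   -0.04    0.95   -0.10   -0.02   -0.10]
  [ -0.08   -0.08   -0.05   -0.05   -0.08    0.99   -0.01   -0.07]
  [ -0.06   -0.02   -0.02   -0.04   -0.10   -0.01    0.90   -0.10]
  [ -0.09   -0.08   -0.04   -0.04   -0.02   -0.08   -0.10    0.92]
Leontief inverse L = M⁻¹:
  [  1.1528    0.0810    0.1485    0.0652    0.0891    0.1103    0.1067    0.1499]
  [  0.0600    1.0359    0.0452    0.0262    0.1039    0.0413    0.0629    0.0409]
  [  0.0796    0.0616    1.0618    0.0631    0.0944    0.0453    0.1259    0.0522]
  [  0.1083    0.0713    0.1070    1.0991    0.0478    0.0600    0.1080    0.1177]
  [  0.1561    0.0646    0.1518    0.0774    1.0984    0.1426    0.0759    0.1620]
  [  0.1322    0.1113    0.0939    0.0784    0.1182    1.0481    0.0545    0.1197]
  [  0.1207    0.0548    0.0670    0.0731    0.1440    0.0526    1.1538    0.1638]
  [  0.1542    0.1208    0.0880    0.0756    0.0737    0.1189    0.1579    1.1443]
Total output x = L · d:
  x_0 = 1.1528·96 + 0.0810·37 + 0.1485·45 + 0.0652·77 + 0.0891·79 + 0.1103·60 + 0.1067·35 + 0.1499·41 = 148.9072
  x_1 = 0.0600·96 + 1.0359·37 + 0.0452·45 + 0.0262·77 + 0.1039·79 + 0.0413·60 + 0.0629·35 + 0.0409·41 = 62.6976
  x_2 = 0.0796·96 + 0.0616·37 + 1.0618·45 + 0.0631·77 + 0.0944·79 + 0.0453·60 + 0.1259·35 + 0.0522·41 = 79.2858
  x_3 = 0.1083·96 + 0.0713·37 + 0.1070·45 + 1.0991·77 + 0.0478·79 + 0.0600·60 + 0.1080·35 + 0.1177·41 = 118.4613
  x_4 = 0.1561·96 + 0.0646·37 + 0.1518·45 + 0.0774·77 + 1.0984·79 + 0.1426·60 + 0.0759·35 + 0.1620·41 = 134.7972
  x_5 = 0.1322·96 + 0.1113·37 + 0.0939·45 + 0.0784·77 + 0.1182·79 + 1.0481·60 + 0.0545·35 + 0.1197·41 = 106.1115
  x_6 = 0.1207·96 + 0.0548·37 + 0.0670·45 + 0.0731·77 + 0.1440·79 + 0.0526·60 + 1.1538·35 + 0.1638·41 = 83.8879
  x_7 = 0.1542·96 + 0.1208·37 + 0.0880·45 + 0.0756·77 + 0.0737·79 + 0.1189·60 + 0.1579·35 + 1.1443·41 = 94.4576

94.4576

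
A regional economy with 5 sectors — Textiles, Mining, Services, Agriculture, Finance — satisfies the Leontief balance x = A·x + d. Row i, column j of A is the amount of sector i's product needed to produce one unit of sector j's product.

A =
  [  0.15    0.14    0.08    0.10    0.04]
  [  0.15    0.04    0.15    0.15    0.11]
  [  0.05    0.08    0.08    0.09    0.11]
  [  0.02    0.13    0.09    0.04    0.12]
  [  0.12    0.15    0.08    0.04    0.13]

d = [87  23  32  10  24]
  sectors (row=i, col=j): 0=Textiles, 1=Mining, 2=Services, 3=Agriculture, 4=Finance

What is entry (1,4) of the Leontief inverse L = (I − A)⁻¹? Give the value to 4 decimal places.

L[1,4] = 0.2257

Form M = I − A:
  [  0.85   -0.14   -0.08   -0.10   -0.04]
  [ -0.15    0.96   -0.15   -0.15   -0.11]
  [ -0.05   -0.08    0.92   -0.09   -0.11]
  [ -0.02   -0.13   -0.09    0.96   -0.12]
  [ -0.12   -0.15   -0.08   -0.04    0.87]
Leontief inverse L = M⁻¹:
  [  1.2543    0.2454    0.1798    0.1916    0.1379]
  [  0.2590    1.1690    0.2565    0.2431    0.2257]
  [  0.1287    0.1668    1.1576    0.1561    0.1949]
  [  0.1025    0.2116    0.1699    1.1099    0.2060]
  [  0.2342    0.2605    0.1833    0.1337    1.2347]
Total output x = L · d:
  x_0 = 1.2543·87 + 0.2454·23 + 0.1798·32 + 0.1916·10 + 0.1379·24 = 125.7489
  x_1 = 0.2590·87 + 1.1690·23 + 0.2565·32 + 0.2431·10 + 0.2257·24 = 65.4716
  x_2 = 0.1287·87 + 0.1668·23 + 1.1576·32 + 0.1561·10 + 0.1949·24 = 58.3172
  x_3 = 0.1025·87 + 0.2116·23 + 0.1699·32 + 1.1099·10 + 0.2060·24 = 35.2700
  x_4 = 0.2342·87 + 0.2605·23 + 0.1833·32 + 0.1337·10 + 1.2347·24 = 63.2032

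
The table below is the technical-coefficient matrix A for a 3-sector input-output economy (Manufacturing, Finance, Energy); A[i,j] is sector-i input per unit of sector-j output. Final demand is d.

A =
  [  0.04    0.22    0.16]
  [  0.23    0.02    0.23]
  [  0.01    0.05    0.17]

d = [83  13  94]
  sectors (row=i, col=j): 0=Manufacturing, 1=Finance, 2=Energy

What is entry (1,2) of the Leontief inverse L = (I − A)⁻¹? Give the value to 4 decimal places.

Form M = I − A:
  [  0.96   -0.22   -0.16]
  [ -0.23    0.98   -0.23]
  [ -0.01   -0.05    0.83]
Leontief inverse L = M⁻¹:
  [  1.1077    0.2633    0.2865]
  [  0.2669    1.0985    0.3558]
  [  0.0294    0.0693    1.2297]
Total output x = L · d:
  x_0 = 1.1077·83 + 0.2633·13 + 0.2865·94 = 122.2954
  x_1 = 0.2669·83 + 1.0985·13 + 0.3558·94 = 69.8809
  x_2 = 0.0294·83 + 0.0693·13 + 1.2297·94 = 118.9361

L[1,2] = 0.3558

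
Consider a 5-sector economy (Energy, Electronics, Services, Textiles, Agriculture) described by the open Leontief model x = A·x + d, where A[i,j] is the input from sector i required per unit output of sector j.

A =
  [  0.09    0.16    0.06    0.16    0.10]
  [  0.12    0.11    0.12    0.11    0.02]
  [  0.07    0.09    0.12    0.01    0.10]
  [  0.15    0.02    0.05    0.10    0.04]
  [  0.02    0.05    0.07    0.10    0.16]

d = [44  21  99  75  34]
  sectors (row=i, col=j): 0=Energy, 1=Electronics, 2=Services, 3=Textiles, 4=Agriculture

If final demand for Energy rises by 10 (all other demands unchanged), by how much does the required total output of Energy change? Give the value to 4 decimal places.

11.8929

Form M = I − A:
  [  0.91   -0.16   -0.06   -0.16   -0.10]
  [ -0.12    0.89   -0.12   -0.11   -0.02]
  [ -0.07   -0.09    0.88   -0.01   -0.10]
  [ -0.15   -0.02   -0.05    0.90   -0.04]
  [ -0.02   -0.05   -0.07   -0.10    0.84]
Leontief inverse L = M⁻¹:
  [  1.1893    0.2441    0.1434    0.2625    0.1770]
  [  0.2055    1.1893    0.1939    0.1935    0.0851]
  [  0.1267    0.1532    1.1830    0.0725    0.1630]
  [  0.2132    0.0800    0.0995    1.1704    0.0949]
  [  0.0765    0.0989    0.1254    0.1631    1.2246]
Total output x = L · d:
  x_0 = 1.1893·44 + 0.2441·21 + 0.1434·99 + 0.2625·75 + 0.1770·34 = 97.3557
  x_1 = 0.2055·44 + 1.1893·21 + 0.1939·99 + 0.1935·75 + 0.0851·34 = 70.6241
  x_2 = 0.1267·44 + 0.1532·21 + 1.1830·99 + 0.0725·75 + 0.1630·34 = 136.8900
  x_3 = 0.2132·44 + 0.0800·21 + 0.0995·99 + 1.1704·75 + 0.0949·34 = 111.9217
  x_4 = 0.0765·44 + 0.0989·21 + 0.1254·99 + 0.1631·75 + 1.2246·34 = 71.7295
Δx_0 = L[0,0] · Δd_0 = 1.1893 · 10 = 11.8929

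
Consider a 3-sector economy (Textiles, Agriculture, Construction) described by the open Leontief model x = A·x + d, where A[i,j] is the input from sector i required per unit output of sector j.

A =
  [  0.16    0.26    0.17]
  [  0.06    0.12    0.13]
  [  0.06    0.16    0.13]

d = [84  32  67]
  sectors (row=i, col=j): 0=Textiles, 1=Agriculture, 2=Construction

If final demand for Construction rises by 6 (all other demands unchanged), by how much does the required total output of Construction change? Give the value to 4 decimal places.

Form M = I − A:
  [  0.84   -0.26   -0.17]
  [ -0.06    0.88   -0.13]
  [ -0.06   -0.16    0.87]
Leontief inverse L = M⁻¹:
  [  1.2425    0.4227    0.3060]
  [  0.1001    1.2022    0.1992]
  [  0.1041    0.2502    1.2072]
Total output x = L · d:
  x_0 = 1.2425·84 + 0.4227·32 + 0.3060·67 = 138.3992
  x_1 = 0.1001·84 + 1.2022·32 + 0.1992·67 = 60.2228
  x_2 = 0.1041·84 + 0.2502·32 + 1.2072·67 = 97.6317
Δx_2 = L[2,2] · Δd_2 = 1.2072 · 6 = 7.2430

7.2430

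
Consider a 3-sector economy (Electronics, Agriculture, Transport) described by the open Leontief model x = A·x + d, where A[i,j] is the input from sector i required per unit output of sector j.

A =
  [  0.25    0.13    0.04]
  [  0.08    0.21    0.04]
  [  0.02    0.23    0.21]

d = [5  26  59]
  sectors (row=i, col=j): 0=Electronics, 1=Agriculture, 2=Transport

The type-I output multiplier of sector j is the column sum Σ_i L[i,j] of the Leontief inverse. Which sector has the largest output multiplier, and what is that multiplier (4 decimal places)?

Agriculture (1.9462)

Form M = I − A:
  [  0.75   -0.13   -0.04]
  [ -0.08    0.79   -0.04]
  [ -0.02   -0.23    0.79]
Leontief inverse L = M⁻¹:
  [  1.3619    0.2478    0.0815]
  [  0.1418    1.3106    0.0735]
  [  0.0757    0.3878    1.2893]
Total output x = L · d:
  x_0 = 1.3619·5 + 0.2478·26 + 0.0815·59 = 18.0628
  x_1 = 0.1418·5 + 1.3106·26 + 0.0735·59 = 39.1218
  x_2 = 0.0757·5 + 0.3878·26 + 1.2893·59 = 86.5307
Output multipliers (column sums of L):
  Electronics: 1.5794
  Agriculture: 1.9462
  Transport: 1.4443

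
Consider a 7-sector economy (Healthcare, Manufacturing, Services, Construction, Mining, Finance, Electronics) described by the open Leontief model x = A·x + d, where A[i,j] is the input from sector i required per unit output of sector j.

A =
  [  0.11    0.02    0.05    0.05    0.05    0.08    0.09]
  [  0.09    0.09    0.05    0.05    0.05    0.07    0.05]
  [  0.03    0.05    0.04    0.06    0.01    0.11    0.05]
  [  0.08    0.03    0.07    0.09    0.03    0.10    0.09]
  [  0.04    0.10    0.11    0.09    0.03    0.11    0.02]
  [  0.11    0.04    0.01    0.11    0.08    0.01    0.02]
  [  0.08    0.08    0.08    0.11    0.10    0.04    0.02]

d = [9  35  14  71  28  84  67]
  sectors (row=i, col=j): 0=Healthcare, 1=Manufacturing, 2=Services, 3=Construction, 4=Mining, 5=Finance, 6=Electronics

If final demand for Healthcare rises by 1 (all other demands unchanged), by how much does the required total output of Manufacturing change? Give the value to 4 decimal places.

Form M = I − A:
  [  0.89   -0.02   -0.05   -0.05   -0.05   -0.08   -0.09]
  [ -0.09    0.91   -0.05   -0.05   -0.05   -0.07   -0.05]
  [ -0.03   -0.05    0.96   -0.06   -0.01   -0.11   -0.05]
  [ -0.08   -0.03   -0.07    0.91   -0.03   -0.10   -0.09]
  [ -0.04   -0.10   -0.11   -0.09    0.97   -0.11   -0.02]
  [ -0.11   -0.04   -0.01   -0.11   -0.08    0.99   -0.02]
  [ -0.08   -0.08   -0.08   -0.11   -0.10   -0.04    0.98]
Leontief inverse L = M⁻¹:
  [  1.1767    0.0629    0.0961    0.1162    0.0934    0.1376    0.1316]
  [  0.1564    1.1350    0.0949    0.1129    0.0911    0.1287    0.0920]
  [  0.0825    0.0830    1.0718    0.1121    0.0438    0.1511    0.0808]
  [  0.1518    0.0756    0.1183    1.1627    0.0762    0.1622    0.1355]
  [  0.1101    0.1474    0.1551    0.1594    1.0719    0.1744    0.0656]
  [  0.1667    0.0766    0.0537    0.1643    0.1124    1.0665    0.0611]
  [  0.1506    0.1312    0.1344    0.1813    0.1412    0.1136    1.0696]
Total output x = L · d:
  x_0 = 1.1767·9 + 0.0629·35 + 0.0961·14 + 0.1162·71 + 0.0934·28 + 0.1376·84 + 0.1316·67 = 45.3792
  x_1 = 0.1564·9 + 1.1350·35 + 0.0949·14 + 0.1129·71 + 0.0911·28 + 0.1287·84 + 0.0920·67 = 70.0028
  x_2 = 0.0825·9 + 0.0830·35 + 1.0718·14 + 0.1121·71 + 0.0438·28 + 0.1511·84 + 0.0808·67 = 45.9405
  x_3 = 0.1518·9 + 0.0756·35 + 0.1183·14 + 1.1627·71 + 0.0762·28 + 0.1622·84 + 0.1355·67 = 113.0535
  x_4 = 0.1101·9 + 0.1474·35 + 0.1551·14 + 0.1594·71 + 1.0719·28 + 0.1744·84 + 0.0656·67 = 68.6999
  x_5 = 0.1667·9 + 0.0766·35 + 0.0537·14 + 0.1643·71 + 0.1124·28 + 1.0665·84 + 0.0611·67 = 113.4348
  x_6 = 0.1506·9 + 0.1312·35 + 0.1344·14 + 0.1813·71 + 0.1412·28 + 0.1136·84 + 1.0696·67 = 105.8664
Δx_1 = L[1,0] · Δd_0 = 0.1564 · 1 = 0.1564

0.1564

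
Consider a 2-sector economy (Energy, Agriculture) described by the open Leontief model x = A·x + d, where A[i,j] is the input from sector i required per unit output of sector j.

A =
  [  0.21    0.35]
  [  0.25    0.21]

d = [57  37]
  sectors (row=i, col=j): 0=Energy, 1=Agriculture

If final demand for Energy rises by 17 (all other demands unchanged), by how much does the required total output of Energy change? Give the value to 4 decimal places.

Form M = I − A:
  [  0.79   -0.35]
  [ -0.25    0.79]
Leontief inverse L = M⁻¹:
  [  1.4722    0.6523]
  [  0.4659    1.4722]
Total output x = L · d:
  x_0 = 1.4722·57 + 0.6523·37 = 108.0507
  x_1 = 0.4659·57 + 1.4722·37 = 81.0287
Δx_0 = L[0,0] · Δd_0 = 1.4722 · 17 = 25.0280

25.0280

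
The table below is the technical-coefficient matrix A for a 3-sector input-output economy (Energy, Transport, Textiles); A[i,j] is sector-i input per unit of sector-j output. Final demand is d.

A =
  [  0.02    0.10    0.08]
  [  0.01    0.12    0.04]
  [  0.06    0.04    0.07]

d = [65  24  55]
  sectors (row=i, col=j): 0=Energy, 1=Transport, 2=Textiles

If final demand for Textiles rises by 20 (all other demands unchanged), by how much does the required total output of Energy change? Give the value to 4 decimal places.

Form M = I − A:
  [  0.98   -0.10   -0.08]
  [ -0.01    0.88   -0.04]
  [ -0.06   -0.04    0.93]
Leontief inverse L = M⁻¹:
  [  1.0274    0.1210    0.0936]
  [  0.0147    1.1403    0.0503]
  [  0.0669    0.0569    1.0835]
Total output x = L · d:
  x_0 = 1.0274·65 + 0.1210·24 + 0.0936·55 = 74.8301
  x_1 = 0.0147·65 + 1.1403·24 + 0.0503·55 = 31.0915
  x_2 = 0.0669·65 + 0.0569·24 + 1.0835·55 = 65.3048
Δx_0 = L[0,2] · Δd_2 = 0.0936 · 20 = 1.8716

1.8716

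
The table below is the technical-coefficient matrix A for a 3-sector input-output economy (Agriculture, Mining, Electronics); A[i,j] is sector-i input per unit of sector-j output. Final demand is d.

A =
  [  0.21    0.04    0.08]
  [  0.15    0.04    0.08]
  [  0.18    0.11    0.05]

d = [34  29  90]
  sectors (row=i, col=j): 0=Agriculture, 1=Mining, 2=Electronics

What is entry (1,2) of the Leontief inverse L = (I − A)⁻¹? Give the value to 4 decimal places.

Form M = I − A:
  [  0.79   -0.04   -0.08]
  [ -0.15    0.96   -0.08]
  [ -0.18   -0.11    0.95]
Leontief inverse L = M⁻¹:
  [  1.3050    0.0676    0.1156]
  [  0.2267    1.0636    0.1087]
  [  0.2735    0.1360    1.0871]
Total output x = L · d:
  x_0 = 1.3050·34 + 0.0676·29 + 0.1156·90 = 56.7339
  x_1 = 0.2267·34 + 1.0636·29 + 0.1087·90 = 48.3299
  x_2 = 0.2735·34 + 0.1360·29 + 1.0871·90 = 111.0825

L[1,2] = 0.1087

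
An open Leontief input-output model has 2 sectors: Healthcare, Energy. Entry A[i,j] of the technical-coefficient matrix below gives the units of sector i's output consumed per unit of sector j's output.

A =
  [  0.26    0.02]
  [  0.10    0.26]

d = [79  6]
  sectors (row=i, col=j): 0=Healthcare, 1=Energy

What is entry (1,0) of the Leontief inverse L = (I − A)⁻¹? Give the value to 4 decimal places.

Form M = I − A:
  [  0.74   -0.02]
  [ -0.10    0.74]
Leontief inverse L = M⁻¹:
  [  1.3563    0.0367]
  [  0.1833    1.3563]
Total output x = L · d:
  x_0 = 1.3563·79 + 0.0367·6 = 107.3680
  x_1 = 0.1833·79 + 1.3563·6 = 22.6173

L[1,0] = 0.1833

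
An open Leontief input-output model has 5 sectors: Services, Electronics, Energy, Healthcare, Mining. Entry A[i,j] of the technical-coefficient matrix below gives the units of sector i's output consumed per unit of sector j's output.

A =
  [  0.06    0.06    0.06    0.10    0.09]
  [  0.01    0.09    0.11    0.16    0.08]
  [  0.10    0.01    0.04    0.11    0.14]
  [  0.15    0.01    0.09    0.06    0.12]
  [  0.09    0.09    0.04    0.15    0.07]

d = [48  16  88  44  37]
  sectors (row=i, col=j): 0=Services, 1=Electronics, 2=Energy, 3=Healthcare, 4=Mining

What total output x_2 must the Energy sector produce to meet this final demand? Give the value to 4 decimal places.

Form M = I − A:
  [  0.94   -0.06   -0.06   -0.10   -0.09]
  [ -0.01    0.91   -0.11   -0.16   -0.08]
  [ -0.10   -0.01    0.96   -0.11   -0.14]
  [ -0.15   -0.01   -0.09    0.94   -0.12]
  [ -0.09   -0.09   -0.04   -0.15    0.93]
Leontief inverse L = M⁻¹:
  [  1.1178    0.0919    0.1028    0.1711    0.1536]
  [  0.0840    1.1249    0.1639    0.2453    0.1612]
  [  0.1650    0.0453    1.0831    0.1850    0.2068]
  [  0.2152    0.0472    0.1339    1.1411    0.1923]
  [  0.1581    0.1273    0.0940    0.2323    1.1456]
Total output x = L · d:
  x_0 = 1.1178·48 + 0.0919·16 + 0.1028·88 + 0.1711·44 + 0.1536·37 = 77.3853
  x_1 = 0.0840·48 + 1.1249·16 + 0.1639·88 + 0.2453·44 + 0.1612·37 = 53.2062
  x_2 = 0.1650·48 + 0.0453·16 + 1.0831·88 + 0.1850·44 + 0.2068·37 = 119.7526
  x_3 = 0.2152·48 + 0.0472·16 + 0.1339·88 + 1.1411·44 + 0.1923·37 = 80.1899
  x_4 = 0.1581·48 + 0.1273·16 + 0.0940·88 + 0.2323·44 + 1.1456·37 = 70.5073

119.7526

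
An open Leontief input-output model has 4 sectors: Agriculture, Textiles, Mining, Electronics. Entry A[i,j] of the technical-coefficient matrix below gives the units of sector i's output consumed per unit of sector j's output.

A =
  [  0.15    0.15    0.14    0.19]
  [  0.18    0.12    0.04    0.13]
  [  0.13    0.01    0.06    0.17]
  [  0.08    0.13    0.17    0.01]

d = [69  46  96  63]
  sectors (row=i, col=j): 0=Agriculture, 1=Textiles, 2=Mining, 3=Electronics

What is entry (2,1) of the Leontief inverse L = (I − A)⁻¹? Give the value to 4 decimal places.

L[2,1] = 0.0869

Form M = I − A:
  [  0.85   -0.15   -0.14   -0.19]
  [ -0.18    0.88   -0.04   -0.13]
  [ -0.13   -0.01    0.94   -0.17]
  [ -0.08   -0.13   -0.17    0.99]
Leontief inverse L = M⁻¹:
  [  1.3068    0.2749    0.2665    0.3326]
  [  0.3042    1.2258    0.1415    0.2436]
  [  0.2170    0.0869    1.1450    0.2497]
  [  0.1828    0.1981    0.2367    1.1118]
Total output x = L · d:
  x_0 = 1.3068·69 + 0.2749·46 + 0.2665·96 + 0.3326·63 = 149.3508
  x_1 = 0.3042·69 + 1.2258·46 + 0.1415·96 + 0.2436·63 = 106.3100
  x_2 = 0.2170·69 + 0.0869·46 + 1.1450·96 + 0.2497·63 = 144.6208
  x_3 = 0.1828·69 + 0.1981·46 + 0.2367·96 + 1.1118·63 = 114.4989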